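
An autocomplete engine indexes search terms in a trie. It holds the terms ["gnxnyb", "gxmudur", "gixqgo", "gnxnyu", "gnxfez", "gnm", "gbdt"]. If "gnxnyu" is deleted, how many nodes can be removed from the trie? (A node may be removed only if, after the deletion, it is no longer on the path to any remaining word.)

1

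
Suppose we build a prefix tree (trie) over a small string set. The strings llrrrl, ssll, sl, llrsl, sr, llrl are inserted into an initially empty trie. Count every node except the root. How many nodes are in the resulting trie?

15

Insert word by word; a character creates a node only if that edge doesn't already exist:
  "llrrrl" → 6 new (l, l, r, r, r, l)
  "ssll" → 4 new (s, s, l, l)
  "sl" → prefix "s" already present; 1 new (l)
  "llrsl" → prefix "llr" already present; 2 new (s, l)
  "sr" → prefix "s" already present; 1 new (r)
  "llrl" → prefix "llr" already present; 1 new (l)
Total nodes = 6 + 4 + 1 + 2 + 1 + 1 = 15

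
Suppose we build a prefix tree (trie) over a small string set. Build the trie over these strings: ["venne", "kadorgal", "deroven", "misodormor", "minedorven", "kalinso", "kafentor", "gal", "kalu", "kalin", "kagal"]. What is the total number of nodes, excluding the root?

For each word, the new-node count is its length minus the longest prefix already in the trie:
  "venne" → 5 new (v, e, n, n, e)
  "kadorgal" → 8 new (k, a, d, o, r, g, a, l)
  "deroven" → 7 new (d, e, r, o, v, e, n)
  "misodormor" → 10 new (m, i, s, o, d, o, r, m, o, r)
  "minedorven" → prefix "mi" already present; 8 new (n, e, d, o, r, v, e, n)
  "kalinso" → prefix "ka" already present; 5 new (l, i, n, s, o)
  "kafentor" → prefix "ka" already present; 6 new (f, e, n, t, o, r)
  "gal" → 3 new (g, a, l)
  "kalu" → prefix "kal" already present; 1 new (u)
  "kalin" → prefix "kalin" already present; 0 new (none)
  "kagal" → prefix "ka" already present; 3 new (g, a, l)
Total nodes = 5 + 8 + 7 + 10 + 8 + 5 + 6 + 3 + 1 + 0 + 3 = 56

56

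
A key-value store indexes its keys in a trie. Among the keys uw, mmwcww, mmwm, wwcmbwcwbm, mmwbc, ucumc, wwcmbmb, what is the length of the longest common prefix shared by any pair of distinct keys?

Equivalently: take the maximum, over all pairs, of their longest common prefix length.
e.g. "wwcmbmb" and "wwcmbwcwbm" share the prefix "wwcmb" of length 5; no pair shares a longer one.
Longest shared-prefix length: 5

5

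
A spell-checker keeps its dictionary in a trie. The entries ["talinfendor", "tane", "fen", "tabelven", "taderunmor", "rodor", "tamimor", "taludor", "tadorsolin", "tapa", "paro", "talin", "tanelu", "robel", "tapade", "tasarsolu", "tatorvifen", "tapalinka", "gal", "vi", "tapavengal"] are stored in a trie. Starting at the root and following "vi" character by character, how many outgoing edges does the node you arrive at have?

The children of the "vi" node are the distinct next characters among strings starting with "vi".
No stored string extends past "vi".
That node has 0 child edges.

0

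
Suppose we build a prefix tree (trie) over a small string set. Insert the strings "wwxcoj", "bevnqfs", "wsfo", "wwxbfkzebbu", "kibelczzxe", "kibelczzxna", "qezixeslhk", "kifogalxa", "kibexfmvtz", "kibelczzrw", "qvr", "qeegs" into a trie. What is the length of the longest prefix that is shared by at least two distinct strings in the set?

The deepest shared node is where two words last agree before diverging.
"kibelczzxe" and "kibelczzxna" agree on "kibelczzx" (9 characters) before diverging; nothing deeper is shared.
Longest shared-prefix length: 9

9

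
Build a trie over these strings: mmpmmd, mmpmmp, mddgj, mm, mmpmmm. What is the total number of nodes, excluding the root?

Trace insertions, counting only characters that open a new branch:
  "mmpmmd" → 6 new (m, m, p, m, m, d)
  "mmpmmp" → prefix "mmpmm" already present; 1 new (p)
  "mddgj" → prefix "m" already present; 4 new (d, d, g, j)
  "mm" → prefix "mm" already present; 0 new (none)
  "mmpmmm" → prefix "mmpmm" already present; 1 new (m)
Total nodes = 6 + 1 + 4 + 0 + 1 = 12

12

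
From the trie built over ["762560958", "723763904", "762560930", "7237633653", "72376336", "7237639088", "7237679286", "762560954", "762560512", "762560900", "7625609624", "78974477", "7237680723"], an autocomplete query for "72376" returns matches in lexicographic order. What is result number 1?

72376336

DFS of the "72376" subtree visits, in order: "72376336", "7237633653", "723763904", "7237639088", "7237679286", "7237680723"
The 1st is 72376336.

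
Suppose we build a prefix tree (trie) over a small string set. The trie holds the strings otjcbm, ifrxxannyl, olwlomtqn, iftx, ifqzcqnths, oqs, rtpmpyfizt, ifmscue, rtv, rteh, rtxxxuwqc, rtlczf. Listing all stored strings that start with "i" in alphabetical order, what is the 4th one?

Words with prefix "i", in lexicographic order: "ifmscue", "ifqzcqnths", "ifrxxannyl", "iftx"
Position 4: iftx

iftx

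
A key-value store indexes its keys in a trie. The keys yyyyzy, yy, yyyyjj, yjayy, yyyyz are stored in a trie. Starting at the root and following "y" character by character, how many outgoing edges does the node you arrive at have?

Walk "y" from the root, arriving at one node.
Characters that immediately follow "y" among the stored strings: {j, y}.
That node has 2 child edges.

2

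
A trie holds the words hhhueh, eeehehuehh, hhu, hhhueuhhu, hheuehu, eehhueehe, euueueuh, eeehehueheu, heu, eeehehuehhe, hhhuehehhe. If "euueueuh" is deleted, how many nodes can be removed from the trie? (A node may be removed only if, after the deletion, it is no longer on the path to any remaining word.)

After clearing the end-marker at "euueueuh", prune upward until reaching a node still needed by another word.
The suffix "uueueuh" (7 nodes) is used only by "euueueuh"; the node for "e" still has the child "e", so pruning stops there.
Nodes removed: 7

7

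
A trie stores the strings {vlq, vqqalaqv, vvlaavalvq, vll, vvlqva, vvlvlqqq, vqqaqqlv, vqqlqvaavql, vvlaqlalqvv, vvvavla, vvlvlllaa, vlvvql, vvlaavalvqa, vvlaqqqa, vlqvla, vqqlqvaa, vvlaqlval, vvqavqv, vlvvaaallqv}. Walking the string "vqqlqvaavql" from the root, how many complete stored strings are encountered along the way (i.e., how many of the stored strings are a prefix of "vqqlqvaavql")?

2

Walk "vqqlqvaavql" from the root; an end-of-word marker is hit whenever a stored word is a prefix of "vqqlqvaavql".
Prefixes of the query that are stored words: "vqqlqvaa", "vqqlqvaavql"
Count: 2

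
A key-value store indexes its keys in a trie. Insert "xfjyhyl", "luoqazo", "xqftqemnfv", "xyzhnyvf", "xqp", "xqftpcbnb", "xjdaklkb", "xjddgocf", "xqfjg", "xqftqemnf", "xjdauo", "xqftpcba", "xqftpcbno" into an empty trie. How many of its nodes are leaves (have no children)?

Leaves are exactly the stored words that no other stored word extends.
Those words: "luoqazo", "xfjyhyl", "xjdaklkb", "xjdauo", "xjddgocf", "xqfjg", "xqftpcba", "xqftpcbnb", "xqftpcbno", "xqftqemnfv", "xqp", "xyzhnyvf"
Leaf count: 12

12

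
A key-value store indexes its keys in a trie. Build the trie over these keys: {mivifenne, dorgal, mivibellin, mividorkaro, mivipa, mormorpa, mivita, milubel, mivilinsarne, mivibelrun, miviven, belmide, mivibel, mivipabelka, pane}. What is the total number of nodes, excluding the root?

74

Trace insertions, counting only characters that open a new branch:
  "mivifenne" → 9 new (m, i, v, i, f, e, n, n, e)
  "dorgal" → 6 new (d, o, r, g, a, l)
  "mivibellin" → prefix "mivi" already present; 6 new (b, e, l, l, i, n)
  "mividorkaro" → prefix "mivi" already present; 7 new (d, o, r, k, a, r, o)
  "mivipa" → prefix "mivi" already present; 2 new (p, a)
  "mormorpa" → prefix "m" already present; 7 new (o, r, m, o, r, p, a)
  "mivita" → prefix "mivi" already present; 2 new (t, a)
  "milubel" → prefix "mi" already present; 5 new (l, u, b, e, l)
  "mivilinsarne" → prefix "mivi" already present; 8 new (l, i, n, s, a, r, n, e)
  "mivibelrun" → prefix "mivibel" already present; 3 new (r, u, n)
  "miviven" → prefix "mivi" already present; 3 new (v, e, n)
  "belmide" → 7 new (b, e, l, m, i, d, e)
  "mivibel" → prefix "mivibel" already present; 0 new (none)
  "mivipabelka" → prefix "mivipa" already present; 5 new (b, e, l, k, a)
  "pane" → 4 new (p, a, n, e)
Total nodes = 9 + 6 + 6 + 7 + 2 + 7 + 2 + 5 + 8 + 3 + 3 + 7 + 0 + 5 + 4 = 74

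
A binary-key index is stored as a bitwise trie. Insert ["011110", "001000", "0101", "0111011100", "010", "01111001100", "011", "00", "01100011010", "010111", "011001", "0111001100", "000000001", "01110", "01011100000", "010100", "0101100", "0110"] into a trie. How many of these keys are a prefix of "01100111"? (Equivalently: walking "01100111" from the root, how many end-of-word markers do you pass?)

Traverse "01100111" character by character; count nodes along the way that are marked as word ends.
Prefixes of the query that are stored words: "011", "0110", "011001"
Count: 3

3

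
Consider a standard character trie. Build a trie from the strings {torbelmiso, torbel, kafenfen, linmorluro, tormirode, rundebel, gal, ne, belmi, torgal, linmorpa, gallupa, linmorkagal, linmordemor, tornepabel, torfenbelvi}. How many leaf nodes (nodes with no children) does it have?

14

A leaf is a node with no children — equivalently, the end of a word that is not a proper prefix of any other stored word.
Those words: "belmi", "gallupa", "kafenfen", "linmordemor", "linmorkagal", "linmorluro", "linmorpa", "ne", "rundebel", "torbelmiso", "torfenbelvi", "torgal", "tormirode", "tornepabel"
Leaf count: 14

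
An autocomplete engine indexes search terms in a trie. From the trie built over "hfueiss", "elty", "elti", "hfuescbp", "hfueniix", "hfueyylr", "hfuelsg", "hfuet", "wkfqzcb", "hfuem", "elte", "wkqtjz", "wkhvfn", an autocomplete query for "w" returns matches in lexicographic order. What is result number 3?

wkqtjz

DFS of the "w" subtree visits, in order: "wkfqzcb", "wkhvfn", "wkqtjz"
The 3rd is wkqtjz.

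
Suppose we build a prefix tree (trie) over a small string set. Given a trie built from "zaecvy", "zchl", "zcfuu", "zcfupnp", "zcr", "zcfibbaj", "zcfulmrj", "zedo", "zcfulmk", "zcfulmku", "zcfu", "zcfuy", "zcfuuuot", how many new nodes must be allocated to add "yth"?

Nothing in the trie begins with "y"; the whole of "yth" is new.
3 − 0 = 3 new nodes.

3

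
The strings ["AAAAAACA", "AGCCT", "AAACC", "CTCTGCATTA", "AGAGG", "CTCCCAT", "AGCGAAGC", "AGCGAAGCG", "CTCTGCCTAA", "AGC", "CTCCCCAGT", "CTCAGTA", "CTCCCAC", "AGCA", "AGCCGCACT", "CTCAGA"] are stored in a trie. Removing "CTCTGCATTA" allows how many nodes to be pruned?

4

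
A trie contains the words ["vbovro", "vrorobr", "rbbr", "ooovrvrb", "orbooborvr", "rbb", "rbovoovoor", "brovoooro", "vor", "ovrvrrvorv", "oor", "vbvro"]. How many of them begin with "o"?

4

Traverse to the node for "o", then collect every word in that subtree.
Words under "o": ooovrvrb, oor, orbooborvr, ovrvrrvorv
Count: 4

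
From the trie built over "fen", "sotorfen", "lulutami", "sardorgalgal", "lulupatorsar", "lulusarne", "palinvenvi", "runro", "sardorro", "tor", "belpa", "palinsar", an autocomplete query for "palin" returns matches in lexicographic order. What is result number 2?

palinvenvi

Filter for "palin…" and sort: "palinsar", "palinvenvi"
The 2nd is palinvenvi.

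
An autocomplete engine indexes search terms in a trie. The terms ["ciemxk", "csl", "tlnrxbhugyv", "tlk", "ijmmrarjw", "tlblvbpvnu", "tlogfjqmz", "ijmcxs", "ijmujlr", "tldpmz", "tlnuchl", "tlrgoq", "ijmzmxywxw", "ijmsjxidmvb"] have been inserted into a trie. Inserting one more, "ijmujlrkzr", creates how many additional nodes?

3

The longest prefix of "ijmujlrkzr" already in the trie is "ijmujlr" (length 7).
New nodes needed: |"ijmujlrkzr"| − 7 = 10 − 7 = 3.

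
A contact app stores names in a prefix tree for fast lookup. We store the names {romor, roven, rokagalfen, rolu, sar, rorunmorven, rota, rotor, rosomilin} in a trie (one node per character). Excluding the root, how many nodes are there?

41

For each word, the new-node count is its length minus the longest prefix already in the trie:
  "romor" → 5 new (r, o, m, o, r)
  "roven" → prefix "ro" already present; 3 new (v, e, n)
  "rokagalfen" → prefix "ro" already present; 8 new (k, a, g, a, l, f, e, n)
  "rolu" → prefix "ro" already present; 2 new (l, u)
  "sar" → 3 new (s, a, r)
  "rorunmorven" → prefix "ro" already present; 9 new (r, u, n, m, o, r, v, e, n)
  "rota" → prefix "ro" already present; 2 new (t, a)
  "rotor" → prefix "rot" already present; 2 new (o, r)
  "rosomilin" → prefix "ro" already present; 7 new (s, o, m, i, l, i, n)
Total nodes = 5 + 3 + 8 + 2 + 3 + 9 + 2 + 2 + 7 = 41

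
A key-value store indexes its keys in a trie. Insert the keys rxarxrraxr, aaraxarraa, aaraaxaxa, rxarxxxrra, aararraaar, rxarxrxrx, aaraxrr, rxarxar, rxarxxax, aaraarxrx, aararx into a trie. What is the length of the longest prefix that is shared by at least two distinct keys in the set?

6

Look for the deepest trie node that still has at least two words in its subtree.
"rxarxrraxr" and "rxarxrxrx" agree on "rxarxr" (6 characters) before diverging; nothing deeper is shared.
Longest shared-prefix length: 6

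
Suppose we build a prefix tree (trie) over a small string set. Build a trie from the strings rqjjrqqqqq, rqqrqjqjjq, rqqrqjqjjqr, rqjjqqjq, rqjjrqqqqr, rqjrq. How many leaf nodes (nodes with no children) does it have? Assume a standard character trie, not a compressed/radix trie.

5

A leaf is a node with no children — equivalently, the end of a word that is not a proper prefix of any other stored word.
Those words: "rqjjqqjq", "rqjjrqqqqq", "rqjjrqqqqr", "rqjrq", "rqqrqjqjjqr"
Leaf count: 5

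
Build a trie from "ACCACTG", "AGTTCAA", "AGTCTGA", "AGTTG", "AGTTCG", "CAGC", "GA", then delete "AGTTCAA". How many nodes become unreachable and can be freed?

2

A node on "AGTTCAA"'s path can go only if nothing else ends at it or branches off below it.
The suffix "AA" (2 nodes) is used only by "AGTTCAA"; the node for "AGTTC" still has the child "G", so pruning stops there.
Nodes removed: 2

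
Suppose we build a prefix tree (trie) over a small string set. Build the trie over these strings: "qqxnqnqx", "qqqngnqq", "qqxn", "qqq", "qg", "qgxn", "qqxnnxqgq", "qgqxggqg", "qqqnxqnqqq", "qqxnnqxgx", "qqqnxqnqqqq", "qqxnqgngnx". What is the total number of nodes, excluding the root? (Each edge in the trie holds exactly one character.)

Trace insertions, counting only characters that open a new branch:
  "qqxnqnqx" → 8 new (q, q, x, n, q, n, q, x)
  "qqqngnqq" → prefix "qq" already present; 6 new (q, n, g, n, q, q)
  "qqxn" → prefix "qqxn" already present; 0 new (none)
  "qqq" → prefix "qqq" already present; 0 new (none)
  "qg" → prefix "q" already present; 1 new (g)
  "qgxn" → prefix "qg" already present; 2 new (x, n)
  "qqxnnxqgq" → prefix "qqxn" already present; 5 new (n, x, q, g, q)
  "qgqxggqg" → prefix "qg" already present; 6 new (q, x, g, g, q, g)
  "qqqnxqnqqq" → prefix "qqqn" already present; 6 new (x, q, n, q, q, q)
  "qqxnnqxgx" → prefix "qqxnn" already present; 4 new (q, x, g, x)
  "qqqnxqnqqqq" → prefix "qqqnxqnqqq" already present; 1 new (q)
  "qqxnqgngnx" → prefix "qqxnq" already present; 5 new (g, n, g, n, x)
Total nodes = 8 + 6 + 0 + 0 + 1 + 2 + 5 + 6 + 6 + 4 + 1 + 5 = 44

44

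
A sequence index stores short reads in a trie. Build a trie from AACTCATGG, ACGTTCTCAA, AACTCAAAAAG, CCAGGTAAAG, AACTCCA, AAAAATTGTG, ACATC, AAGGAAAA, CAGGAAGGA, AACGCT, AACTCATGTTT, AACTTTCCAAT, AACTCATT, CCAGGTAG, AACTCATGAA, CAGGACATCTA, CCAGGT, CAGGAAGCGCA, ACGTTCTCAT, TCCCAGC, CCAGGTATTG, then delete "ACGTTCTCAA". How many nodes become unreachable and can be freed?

A node on "ACGTTCTCAA"'s path can go only if nothing else ends at it or branches off below it.
The suffix "A" (1 node) is used only by "ACGTTCTCAA"; the node for "ACGTTCTCA" still has the child "T", so pruning stops there.
Nodes removed: 1

1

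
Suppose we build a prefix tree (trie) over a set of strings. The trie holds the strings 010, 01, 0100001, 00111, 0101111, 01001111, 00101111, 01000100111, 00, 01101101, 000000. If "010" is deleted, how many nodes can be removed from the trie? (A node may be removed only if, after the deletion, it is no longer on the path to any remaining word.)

After clearing the end-marker at "010", prune upward until reaching a node still needed by another word.
Every node on "010" is still needed (e.g. by "0100001"), so nothing is freed.
Nodes removed: 0

0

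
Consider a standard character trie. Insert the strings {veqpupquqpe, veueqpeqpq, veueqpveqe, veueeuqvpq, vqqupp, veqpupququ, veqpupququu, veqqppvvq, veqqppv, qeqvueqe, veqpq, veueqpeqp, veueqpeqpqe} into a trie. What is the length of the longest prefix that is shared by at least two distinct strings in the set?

10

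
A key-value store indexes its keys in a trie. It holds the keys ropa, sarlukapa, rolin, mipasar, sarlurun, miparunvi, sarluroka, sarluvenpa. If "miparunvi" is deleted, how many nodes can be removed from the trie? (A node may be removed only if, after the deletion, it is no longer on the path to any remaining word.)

5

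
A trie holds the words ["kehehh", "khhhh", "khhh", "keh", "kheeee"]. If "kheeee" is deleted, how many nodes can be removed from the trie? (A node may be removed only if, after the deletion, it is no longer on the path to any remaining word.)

After clearing the end-marker at "kheeee", prune upward until reaching a node still needed by another word.
The suffix "eeee" (4 nodes) is used only by "kheeee"; the node for "kh" still has the child "h", so pruning stops there.
Nodes removed: 4

4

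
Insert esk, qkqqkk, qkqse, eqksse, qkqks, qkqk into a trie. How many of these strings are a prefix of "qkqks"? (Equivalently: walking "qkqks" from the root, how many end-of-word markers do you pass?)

2

Walk "qkqks" from the root; an end-of-word marker is hit whenever a stored word is a prefix of "qkqks".
Prefixes of the query that are stored words: "qkqk", "qkqks"
Count: 2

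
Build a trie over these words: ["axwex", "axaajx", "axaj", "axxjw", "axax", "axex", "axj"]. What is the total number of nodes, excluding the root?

Trie structure (* marks end of a word):
(root)
└─ a
   └─ x
      ├─ a
      │  ├─ a
      │  │  └─ j
      │  │     └─ x *
      │  ├─ j *
      │  └─ x *
      ├─ e
      │  └─ x *
      ├─ j *
      ├─ w
      │  └─ e
      │     └─ x *
      └─ x
         └─ j
            └─ w *
Counting every labelled node above: 17.

17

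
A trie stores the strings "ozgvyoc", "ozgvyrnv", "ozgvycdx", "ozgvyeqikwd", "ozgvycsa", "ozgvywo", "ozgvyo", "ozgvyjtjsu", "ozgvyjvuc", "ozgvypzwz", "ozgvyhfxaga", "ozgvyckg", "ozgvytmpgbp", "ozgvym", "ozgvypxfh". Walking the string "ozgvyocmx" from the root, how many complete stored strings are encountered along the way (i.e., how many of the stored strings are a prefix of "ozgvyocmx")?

2

Walk "ozgvyocmx" from the root; an end-of-word marker is hit whenever a stored word is a prefix of "ozgvyocmx".
Prefixes of the query that are stored words: "ozgvyo", "ozgvyoc"
Count: 2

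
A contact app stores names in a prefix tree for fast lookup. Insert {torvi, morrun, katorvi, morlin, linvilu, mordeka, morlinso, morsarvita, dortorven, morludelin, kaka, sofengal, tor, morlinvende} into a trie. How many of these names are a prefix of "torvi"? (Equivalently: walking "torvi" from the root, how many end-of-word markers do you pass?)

2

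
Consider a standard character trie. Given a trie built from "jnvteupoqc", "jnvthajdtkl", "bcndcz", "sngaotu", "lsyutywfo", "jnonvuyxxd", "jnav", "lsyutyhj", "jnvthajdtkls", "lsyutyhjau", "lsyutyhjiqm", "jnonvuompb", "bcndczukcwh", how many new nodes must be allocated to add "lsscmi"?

4

The longest prefix of "lsscmi" already in the trie is "ls" (length 2).
So 6 − 2 = 4 new nodes.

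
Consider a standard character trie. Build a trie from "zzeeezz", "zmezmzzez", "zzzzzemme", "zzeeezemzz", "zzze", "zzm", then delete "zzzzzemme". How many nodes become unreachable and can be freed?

6

After clearing the end-marker at "zzzzzemme", prune upward until reaching a node still needed by another word.
The suffix "zzemme" (6 nodes) is used only by "zzzzzemme"; the node for "zzz" still has the child "e", so pruning stops there.
Nodes removed: 6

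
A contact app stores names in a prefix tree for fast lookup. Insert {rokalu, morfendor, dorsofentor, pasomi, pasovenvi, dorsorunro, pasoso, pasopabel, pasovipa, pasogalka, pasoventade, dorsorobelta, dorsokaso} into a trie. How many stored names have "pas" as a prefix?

Filter for entries beginning with "pas":
Matches: "pasogalka", "pasomi", "pasopabel", "pasoso", "pasoventade", "pasovenvi", "pasovipa"
Count: 7

7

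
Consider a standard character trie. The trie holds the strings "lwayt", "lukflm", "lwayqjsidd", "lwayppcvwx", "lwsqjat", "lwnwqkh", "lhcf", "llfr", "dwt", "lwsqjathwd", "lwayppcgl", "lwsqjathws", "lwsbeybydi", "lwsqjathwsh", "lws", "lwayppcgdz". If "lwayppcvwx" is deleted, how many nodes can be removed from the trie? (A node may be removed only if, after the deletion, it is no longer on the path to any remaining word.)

A node on "lwayppcvwx"'s path can go only if nothing else ends at it or branches off below it.
The suffix "vwx" (3 nodes) is used only by "lwayppcvwx"; the node for "lwayppc" still has the child "g", so pruning stops there.
Nodes removed: 3

3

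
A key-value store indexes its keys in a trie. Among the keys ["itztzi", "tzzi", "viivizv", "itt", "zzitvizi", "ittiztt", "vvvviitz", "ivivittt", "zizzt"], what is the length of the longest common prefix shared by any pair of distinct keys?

3

The deepest shared node is where two words last agree before diverging.
"itt" and "ittiztt" agree on "itt" (3 characters) before diverging; nothing deeper is shared.
Longest shared-prefix length: 3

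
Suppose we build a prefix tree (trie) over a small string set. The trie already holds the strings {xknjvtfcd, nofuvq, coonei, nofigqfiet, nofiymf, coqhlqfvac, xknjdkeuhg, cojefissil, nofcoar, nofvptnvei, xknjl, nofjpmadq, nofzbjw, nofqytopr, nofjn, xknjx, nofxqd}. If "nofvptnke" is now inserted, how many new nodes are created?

"nofvptn" is already a path in the trie; the remaining "ke" must be added.
New nodes needed: |"nofvptnke"| − 7 = 9 − 7 = 2.

2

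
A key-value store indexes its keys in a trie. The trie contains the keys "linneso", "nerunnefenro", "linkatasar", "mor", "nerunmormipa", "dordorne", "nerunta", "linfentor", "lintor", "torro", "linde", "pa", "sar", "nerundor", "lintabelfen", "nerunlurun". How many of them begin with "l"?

6

Traverse to the node for "l", then collect every word in that subtree.
Words under "l": linde, linfentor, linkatasar, linneso, lintabelfen, lintor
Count: 6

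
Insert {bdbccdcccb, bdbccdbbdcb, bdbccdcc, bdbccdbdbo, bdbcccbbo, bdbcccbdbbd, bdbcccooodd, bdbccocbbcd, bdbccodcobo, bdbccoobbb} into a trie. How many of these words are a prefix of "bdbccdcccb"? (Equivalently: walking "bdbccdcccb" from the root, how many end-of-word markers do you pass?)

Traverse "bdbccdcccb" character by character; count nodes along the way that are marked as word ends.
Prefixes of the query that are stored words: "bdbccdcc", "bdbccdcccb"
Count: 2

2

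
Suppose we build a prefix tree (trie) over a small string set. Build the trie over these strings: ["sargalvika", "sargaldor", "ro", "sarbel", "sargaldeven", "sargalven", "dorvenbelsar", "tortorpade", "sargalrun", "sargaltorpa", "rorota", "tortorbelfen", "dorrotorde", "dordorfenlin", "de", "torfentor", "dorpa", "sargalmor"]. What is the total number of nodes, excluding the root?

92

Trace insertions, counting only characters that open a new branch:
  "sargalvika" → 10 new (s, a, r, g, a, l, v, i, k, a)
  "sargaldor" → prefix "sargal" already present; 3 new (d, o, r)
  "ro" → 2 new (r, o)
  "sarbel" → prefix "sar" already present; 3 new (b, e, l)
  "sargaldeven" → prefix "sargald" already present; 4 new (e, v, e, n)
  "sargalven" → prefix "sargalv" already present; 2 new (e, n)
  "dorvenbelsar" → 12 new (d, o, r, v, e, n, b, e, l, s, a, r)
  "tortorpade" → 10 new (t, o, r, t, o, r, p, a, d, e)
  "sargalrun" → prefix "sargal" already present; 3 new (r, u, n)
  "sargaltorpa" → prefix "sargal" already present; 5 new (t, o, r, p, a)
  "rorota" → prefix "ro" already present; 4 new (r, o, t, a)
  "tortorbelfen" → prefix "tortor" already present; 6 new (b, e, l, f, e, n)
  "dorrotorde" → prefix "dor" already present; 7 new (r, o, t, o, r, d, e)
  "dordorfenlin" → prefix "dor" already present; 9 new (d, o, r, f, e, n, l, i, n)
  "de" → prefix "d" already present; 1 new (e)
  "torfentor" → prefix "tor" already present; 6 new (f, e, n, t, o, r)
  "dorpa" → prefix "dor" already present; 2 new (p, a)
  "sargalmor" → prefix "sargal" already present; 3 new (m, o, r)
Total nodes = 10 + 3 + 2 + 3 + 4 + 2 + 12 + 10 + 3 + 5 + 4 + 6 + 7 + 9 + 1 + 6 + 2 + 3 = 92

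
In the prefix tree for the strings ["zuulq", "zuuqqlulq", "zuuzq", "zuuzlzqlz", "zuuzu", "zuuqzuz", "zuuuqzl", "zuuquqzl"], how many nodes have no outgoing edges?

Leaves are exactly the stored words that no other stored word extends.
Those words: "zuulq", "zuuqqlulq", "zuuquqzl", "zuuqzuz", "zuuuqzl", "zuuzlzqlz", "zuuzq", "zuuzu"
Leaf count: 8

8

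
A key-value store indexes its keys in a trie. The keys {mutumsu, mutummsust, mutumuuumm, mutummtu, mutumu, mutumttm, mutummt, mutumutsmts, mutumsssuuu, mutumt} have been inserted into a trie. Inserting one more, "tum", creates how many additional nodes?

Nothing in the trie begins with "t"; the whole of "tum" is new.
3 − 0 = 3 new nodes.

3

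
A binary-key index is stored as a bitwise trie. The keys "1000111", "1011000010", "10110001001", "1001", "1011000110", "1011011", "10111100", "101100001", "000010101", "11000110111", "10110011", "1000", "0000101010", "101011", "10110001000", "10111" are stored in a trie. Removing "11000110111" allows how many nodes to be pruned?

10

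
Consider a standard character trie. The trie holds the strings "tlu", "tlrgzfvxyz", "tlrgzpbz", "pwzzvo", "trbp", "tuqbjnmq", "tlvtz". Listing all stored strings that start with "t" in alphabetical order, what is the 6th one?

tuqbjnmq

Words with prefix "t", in lexicographic order: "tlrgzfvxyz", "tlrgzpbz", "tlu", "tlvtz", "trbp", "tuqbjnmq"
The 6th is tuqbjnmq.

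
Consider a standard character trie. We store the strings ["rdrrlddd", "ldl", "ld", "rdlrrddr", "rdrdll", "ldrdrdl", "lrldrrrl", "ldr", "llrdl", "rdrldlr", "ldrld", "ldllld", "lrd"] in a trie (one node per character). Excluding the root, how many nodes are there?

46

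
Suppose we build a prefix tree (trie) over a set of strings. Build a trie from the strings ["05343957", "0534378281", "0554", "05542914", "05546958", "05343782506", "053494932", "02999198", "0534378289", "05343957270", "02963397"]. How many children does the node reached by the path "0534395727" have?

Follow the path "0534395727" to its node, then look at its outgoing edges.
Distinct next characters after "0534395727": 0.
That node has 1 child edge.

1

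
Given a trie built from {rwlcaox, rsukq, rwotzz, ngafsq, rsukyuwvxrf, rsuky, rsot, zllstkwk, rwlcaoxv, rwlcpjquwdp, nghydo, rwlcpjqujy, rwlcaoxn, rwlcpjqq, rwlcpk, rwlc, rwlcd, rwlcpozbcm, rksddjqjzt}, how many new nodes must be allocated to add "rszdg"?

3

"rs" is already a path in the trie; the remaining "zdg" must be added.
New nodes needed: |"rszdg"| − 2 = 5 − 2 = 3.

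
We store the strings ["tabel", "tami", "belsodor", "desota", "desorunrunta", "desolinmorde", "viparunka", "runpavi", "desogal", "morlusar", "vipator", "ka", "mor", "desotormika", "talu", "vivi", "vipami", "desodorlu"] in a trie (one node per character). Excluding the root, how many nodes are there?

Insert word by word; a character creates a node only if that edge doesn't already exist:
  "tabel" → 5 new (t, a, b, e, l)
  "tami" → prefix "ta" already present; 2 new (m, i)
  "belsodor" → 8 new (b, e, l, s, o, d, o, r)
  "desota" → 6 new (d, e, s, o, t, a)
  "desorunrunta" → prefix "deso" already present; 8 new (r, u, n, r, u, n, t, a)
  "desolinmorde" → prefix "deso" already present; 8 new (l, i, n, m, o, r, d, e)
  "viparunka" → 9 new (v, i, p, a, r, u, n, k, a)
  "runpavi" → 7 new (r, u, n, p, a, v, i)
  "desogal" → prefix "deso" already present; 3 new (g, a, l)
  "morlusar" → 8 new (m, o, r, l, u, s, a, r)
  "vipator" → prefix "vipa" already present; 3 new (t, o, r)
  "ka" → 2 new (k, a)
  "mor" → prefix "mor" already present; 0 new (none)
  "desotormika" → prefix "desot" already present; 6 new (o, r, m, i, k, a)
  "talu" → prefix "ta" already present; 2 new (l, u)
  "vivi" → prefix "vi" already present; 2 new (v, i)
  "vipami" → prefix "vipa" already present; 2 new (m, i)
  "desodorlu" → prefix "deso" already present; 5 new (d, o, r, l, u)
Total nodes = 5 + 2 + 8 + 6 + 8 + 8 + 9 + 7 + 3 + 8 + 3 + 2 + 0 + 6 + 2 + 2 + 2 + 5 = 86

86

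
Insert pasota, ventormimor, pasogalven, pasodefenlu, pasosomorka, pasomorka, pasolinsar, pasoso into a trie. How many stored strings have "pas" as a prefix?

Filter for entries beginning with "pas":
Matches: "pasodefenlu", "pasogalven", "pasolinsar", "pasomorka", "pasoso", "pasosomorka", "pasota"
Count: 7

7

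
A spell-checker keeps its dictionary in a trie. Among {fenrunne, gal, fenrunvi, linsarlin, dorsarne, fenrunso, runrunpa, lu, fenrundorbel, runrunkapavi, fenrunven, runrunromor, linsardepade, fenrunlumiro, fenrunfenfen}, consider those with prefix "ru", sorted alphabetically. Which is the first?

runrunkapavi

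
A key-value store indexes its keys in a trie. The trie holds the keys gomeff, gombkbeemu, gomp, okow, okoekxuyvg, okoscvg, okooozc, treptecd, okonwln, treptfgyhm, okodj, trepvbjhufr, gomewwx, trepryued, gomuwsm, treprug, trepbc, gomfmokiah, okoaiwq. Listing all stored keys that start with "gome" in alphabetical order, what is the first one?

Filter for "gome…" and sort: "gomeff", "gomewwx"
The 1st is gomeff.

gomeff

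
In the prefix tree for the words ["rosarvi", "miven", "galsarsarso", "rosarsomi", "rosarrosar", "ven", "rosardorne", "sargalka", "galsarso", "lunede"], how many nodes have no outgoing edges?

10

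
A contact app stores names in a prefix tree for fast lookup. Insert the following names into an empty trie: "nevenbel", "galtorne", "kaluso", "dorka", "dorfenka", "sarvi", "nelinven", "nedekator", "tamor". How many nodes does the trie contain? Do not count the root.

55

Count nodes per top-level branch (shared prefixes stored once):
  'd'-branch (dorfenka, dorka): 10 nodes
  'g'-branch (galtorne): 8 nodes
  'k'-branch (kaluso): 6 nodes
  'n'-branch (nedekator, nelinven, nevenbel): 21 nodes
  's'-branch (sarvi): 5 nodes
  't'-branch (tamor): 5 nodes
Sum: 55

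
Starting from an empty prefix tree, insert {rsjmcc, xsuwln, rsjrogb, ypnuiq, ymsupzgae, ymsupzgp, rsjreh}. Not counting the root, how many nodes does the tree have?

33

Trace insertions, counting only characters that open a new branch:
  "rsjmcc" → 6 new (r, s, j, m, c, c)
  "xsuwln" → 6 new (x, s, u, w, l, n)
  "rsjrogb" → prefix "rsj" already present; 4 new (r, o, g, b)
  "ypnuiq" → 6 new (y, p, n, u, i, q)
  "ymsupzgae" → prefix "y" already present; 8 new (m, s, u, p, z, g, a, e)
  "ymsupzgp" → prefix "ymsupzg" already present; 1 new (p)
  "rsjreh" → prefix "rsjr" already present; 2 new (e, h)
Total nodes = 6 + 6 + 4 + 6 + 8 + 1 + 2 = 33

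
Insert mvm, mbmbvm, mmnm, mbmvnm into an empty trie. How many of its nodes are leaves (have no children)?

4

A leaf is a node with no children — equivalently, the end of a word that is not a proper prefix of any other stored word.
Those words: "mbmbvm", "mbmvnm", "mmnm", "mvm"
Leaf count: 4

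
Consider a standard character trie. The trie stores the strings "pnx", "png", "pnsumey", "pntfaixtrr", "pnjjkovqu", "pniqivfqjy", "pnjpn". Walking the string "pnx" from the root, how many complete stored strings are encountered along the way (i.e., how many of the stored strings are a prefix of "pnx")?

1

Check each prefix of "pnx" against the stored set — each match is an end-marker on the path.
Prefixes of the query that are stored words: "pnx"
Count: 1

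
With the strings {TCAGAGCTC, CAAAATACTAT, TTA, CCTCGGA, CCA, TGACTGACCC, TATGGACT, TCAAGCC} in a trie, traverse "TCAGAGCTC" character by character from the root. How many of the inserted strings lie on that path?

Walk "TCAGAGCTC" from the root; an end-of-word marker is hit whenever a stored word is a prefix of "TCAGAGCTC".
Prefixes of the query that are stored words: "TCAGAGCTC"
Count: 1

1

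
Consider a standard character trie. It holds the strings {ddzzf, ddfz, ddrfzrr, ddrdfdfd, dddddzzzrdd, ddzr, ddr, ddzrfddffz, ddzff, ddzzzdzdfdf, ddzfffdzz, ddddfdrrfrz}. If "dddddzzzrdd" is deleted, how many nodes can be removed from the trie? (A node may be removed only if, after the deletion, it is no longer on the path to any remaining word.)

7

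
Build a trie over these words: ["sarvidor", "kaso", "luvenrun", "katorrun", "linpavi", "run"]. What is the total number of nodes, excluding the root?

Trace insertions, counting only characters that open a new branch:
  "sarvidor" → 8 new (s, a, r, v, i, d, o, r)
  "kaso" → 4 new (k, a, s, o)
  "luvenrun" → 8 new (l, u, v, e, n, r, u, n)
  "katorrun" → prefix "ka" already present; 6 new (t, o, r, r, u, n)
  "linpavi" → prefix "l" already present; 6 new (i, n, p, a, v, i)
  "run" → 3 new (r, u, n)
Total nodes = 8 + 4 + 8 + 6 + 6 + 3 = 35

35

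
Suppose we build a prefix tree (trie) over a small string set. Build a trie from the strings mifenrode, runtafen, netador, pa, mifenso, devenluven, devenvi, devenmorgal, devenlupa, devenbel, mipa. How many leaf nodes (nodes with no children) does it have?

A leaf is a node with no children — equivalently, the end of a word that is not a proper prefix of any other stored word.
Those words: "devenbel", "devenlupa", "devenluven", "devenmorgal", "devenvi", "mifenrode", "mifenso", "mipa", "netador", "pa", "runtafen"
Leaf count: 11

11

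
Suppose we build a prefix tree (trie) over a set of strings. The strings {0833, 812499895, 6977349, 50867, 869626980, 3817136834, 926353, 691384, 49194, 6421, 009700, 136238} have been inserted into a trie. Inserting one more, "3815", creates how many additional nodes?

"381" is already a path in the trie; the remaining "5" must be added.
So 4 − 3 = 1 new nodes.

1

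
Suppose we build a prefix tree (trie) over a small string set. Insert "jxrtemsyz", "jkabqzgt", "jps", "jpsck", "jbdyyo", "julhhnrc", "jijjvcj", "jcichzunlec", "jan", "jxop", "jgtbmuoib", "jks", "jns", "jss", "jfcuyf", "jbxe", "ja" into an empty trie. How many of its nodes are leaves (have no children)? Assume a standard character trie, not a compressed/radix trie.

Leaves are exactly the stored words that no other stored word extends.
Those words: "jan", "jbdyyo", "jbxe", "jcichzunlec", "jfcuyf", "jgtbmuoib", "jijjvcj", "jkabqzgt", "jks", "jns", "jpsck", "jss", "julhhnrc", "jxop", "jxrtemsyz"
Leaf count: 15

15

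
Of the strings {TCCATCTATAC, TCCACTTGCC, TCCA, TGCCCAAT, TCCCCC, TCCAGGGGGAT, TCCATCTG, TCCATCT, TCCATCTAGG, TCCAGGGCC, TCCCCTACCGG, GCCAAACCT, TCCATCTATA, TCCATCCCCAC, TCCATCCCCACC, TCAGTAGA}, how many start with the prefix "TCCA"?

11

Walk to "TCCA"; the words in its subtree are exactly those with that prefix.
Words under "TCCA": TCCA, TCCACTTGCC, TCCAGGGCC, TCCAGGGGGAT, TCCATCCCCAC, TCCATCCCCACC, TCCATCT, TCCATCTAGG, TCCATCTATA, TCCATCTATAC, TCCATCTG
Count: 11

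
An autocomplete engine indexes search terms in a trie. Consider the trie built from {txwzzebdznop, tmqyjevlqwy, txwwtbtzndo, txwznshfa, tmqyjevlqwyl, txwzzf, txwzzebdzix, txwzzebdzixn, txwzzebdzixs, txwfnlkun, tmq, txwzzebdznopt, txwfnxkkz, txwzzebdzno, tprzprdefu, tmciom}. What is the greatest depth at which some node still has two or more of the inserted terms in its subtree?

12

The deepest shared node is where two words last agree before diverging.
"txwzzebdznop" and "txwzzebdznopt" agree on "txwzzebdznop" (12 characters) before diverging; nothing deeper is shared.
Longest shared-prefix length: 12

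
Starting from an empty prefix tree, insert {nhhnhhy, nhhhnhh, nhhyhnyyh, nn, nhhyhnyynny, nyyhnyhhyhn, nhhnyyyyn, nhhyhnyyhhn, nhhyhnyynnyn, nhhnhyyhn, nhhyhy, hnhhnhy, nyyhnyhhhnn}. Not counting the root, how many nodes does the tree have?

54

Insert word by word; a character creates a node only if that edge doesn't already exist:
  "nhhnhhy" → 7 new (n, h, h, n, h, h, y)
  "nhhhnhh" → prefix "nhh" already present; 4 new (h, n, h, h)
  "nhhyhnyyh" → prefix "nhh" already present; 6 new (y, h, n, y, y, h)
  "nn" → prefix "n" already present; 1 new (n)
  "nhhyhnyynny" → prefix "nhhyhnyy" already present; 3 new (n, n, y)
  "nyyhnyhhyhn" → prefix "n" already present; 10 new (y, y, h, n, y, h, h, y, h, n)
  "nhhnyyyyn" → prefix "nhhn" already present; 5 new (y, y, y, y, n)
  "nhhyhnyyhhn" → prefix "nhhyhnyyh" already present; 2 new (h, n)
  "nhhyhnyynnyn" → prefix "nhhyhnyynny" already present; 1 new (n)
  "nhhnhyyhn" → prefix "nhhnh" already present; 4 new (y, y, h, n)
  "nhhyhy" → prefix "nhhyh" already present; 1 new (y)
  "hnhhnhy" → 7 new (h, n, h, h, n, h, y)
  "nyyhnyhhhnn" → prefix "nyyhnyhh" already present; 3 new (h, n, n)
Total nodes = 7 + 4 + 6 + 1 + 3 + 10 + 5 + 2 + 1 + 4 + 1 + 7 + 3 = 54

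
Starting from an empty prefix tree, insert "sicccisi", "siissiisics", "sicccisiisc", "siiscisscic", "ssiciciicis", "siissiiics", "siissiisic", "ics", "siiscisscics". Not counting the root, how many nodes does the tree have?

44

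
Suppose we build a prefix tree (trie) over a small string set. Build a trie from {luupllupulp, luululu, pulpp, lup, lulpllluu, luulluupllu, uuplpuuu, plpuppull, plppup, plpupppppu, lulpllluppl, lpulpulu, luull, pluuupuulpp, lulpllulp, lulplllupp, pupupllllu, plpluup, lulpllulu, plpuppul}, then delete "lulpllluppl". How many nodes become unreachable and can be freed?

After clearing the end-marker at "lulpllluppl", prune upward until reaching a node still needed by another word.
The suffix "l" (1 node) is used only by "lulpllluppl"; "lulplllupp" is itself a stored word, so pruning stops there.
Nodes removed: 1

1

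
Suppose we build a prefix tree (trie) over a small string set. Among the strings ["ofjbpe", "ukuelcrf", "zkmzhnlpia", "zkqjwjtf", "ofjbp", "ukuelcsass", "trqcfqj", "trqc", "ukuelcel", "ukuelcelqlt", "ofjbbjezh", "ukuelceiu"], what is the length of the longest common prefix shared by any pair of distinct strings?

Equivalently: take the maximum, over all pairs, of their longest common prefix length.
e.g. "ukuelcel" and "ukuelcelqlt" share the prefix "ukuelcel" of length 8; no pair shares a longer one.
Longest shared-prefix length: 8

8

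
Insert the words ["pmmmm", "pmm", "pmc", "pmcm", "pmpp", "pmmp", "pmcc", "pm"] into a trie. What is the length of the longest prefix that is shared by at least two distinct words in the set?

3

Look for the deepest trie node that still has at least two words in its subtree.
e.g. "pmc" and "pmcc" share the prefix "pmc" of length 3; no pair shares a longer one.
Longest shared-prefix length: 3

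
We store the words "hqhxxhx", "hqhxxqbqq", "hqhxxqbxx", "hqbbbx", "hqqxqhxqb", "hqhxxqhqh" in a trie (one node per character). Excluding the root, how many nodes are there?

Count nodes per top-level branch (shared prefixes stored once):
  'h'-branch (hqbbbx, hqhxxhx, hqhxxqbqq, hqhxxqbxx, hqhxxqhqh, hqqxqhxqb): 27 nodes
Sum: 27

27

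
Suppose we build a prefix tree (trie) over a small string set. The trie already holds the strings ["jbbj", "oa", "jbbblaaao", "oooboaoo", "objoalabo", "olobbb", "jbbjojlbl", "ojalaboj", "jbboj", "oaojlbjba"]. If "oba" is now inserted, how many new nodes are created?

The longest prefix of "oba" already in the trie is "ob" (length 2).
New nodes needed: |"oba"| − 2 = 3 − 2 = 1.

1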